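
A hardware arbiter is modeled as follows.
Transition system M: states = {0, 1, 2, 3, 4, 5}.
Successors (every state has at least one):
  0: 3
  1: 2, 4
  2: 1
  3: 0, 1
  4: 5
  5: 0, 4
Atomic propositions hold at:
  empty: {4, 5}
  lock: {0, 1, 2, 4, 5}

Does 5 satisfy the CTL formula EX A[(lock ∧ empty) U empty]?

Sat(lock ∧ empty) = {4, 5}
A[(lock ∧ empty) U empty]: least fixpoint, start Z0 = Sat(empty) = {4, 5}, add states in Sat(lock ∧ empty) with every successor in Z. Already a fixed point.
Sat(A[(lock ∧ empty) U empty]) = {4, 5}
Sat(EX A[(lock ∧ empty) U empty]) = {s : some successor in {4, 5}} = {1, 4, 5}
5 ∈ Sat(EX A[(lock ∧ empty) U empty]) = {1, 4, 5}, so the formula holds at 5.

Yes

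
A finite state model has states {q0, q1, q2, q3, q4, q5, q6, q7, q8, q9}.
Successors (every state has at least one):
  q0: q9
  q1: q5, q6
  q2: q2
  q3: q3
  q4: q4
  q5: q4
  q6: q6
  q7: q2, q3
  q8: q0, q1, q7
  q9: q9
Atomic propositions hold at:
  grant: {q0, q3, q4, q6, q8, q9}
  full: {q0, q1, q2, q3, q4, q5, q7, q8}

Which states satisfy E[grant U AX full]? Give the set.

{q2, q3, q4, q5, q7, q8}

Sat(AX full) = {s : every successor in {q0, q1, q2, q3, q4, q5, q7, q8}} = {q2, q3, q4, q5, q7, q8}
E[grant U AX full]: least fixpoint, start Z0 = Sat(AX full) = {q2, q3, q4, q5, q7, q8}, add states in Sat(grant) with some successor in Z. Already a fixed point.
Sat(E[grant U AX full]) = {q2, q3, q4, q5, q7, q8}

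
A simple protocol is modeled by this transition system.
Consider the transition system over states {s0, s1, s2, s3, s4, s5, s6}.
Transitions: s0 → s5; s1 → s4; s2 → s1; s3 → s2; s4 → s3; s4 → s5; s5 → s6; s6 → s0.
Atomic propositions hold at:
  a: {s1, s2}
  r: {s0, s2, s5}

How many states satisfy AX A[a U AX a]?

1

Sat(AX a) = {s : every successor in {s1, s2}} = {s2, s3}
A[a U AX a]: least fixpoint, start Z0 = Sat(AX a) = {s2, s3}, add states in Sat(a) with every successor in Z. Already a fixed point.
Sat(A[a U AX a]) = {s2, s3}
Sat(AX A[a U AX a]) = {s : every successor in {s2, s3}} = {s3}
|Sat(AX A[a U AX a])| = |{s3}| = 1.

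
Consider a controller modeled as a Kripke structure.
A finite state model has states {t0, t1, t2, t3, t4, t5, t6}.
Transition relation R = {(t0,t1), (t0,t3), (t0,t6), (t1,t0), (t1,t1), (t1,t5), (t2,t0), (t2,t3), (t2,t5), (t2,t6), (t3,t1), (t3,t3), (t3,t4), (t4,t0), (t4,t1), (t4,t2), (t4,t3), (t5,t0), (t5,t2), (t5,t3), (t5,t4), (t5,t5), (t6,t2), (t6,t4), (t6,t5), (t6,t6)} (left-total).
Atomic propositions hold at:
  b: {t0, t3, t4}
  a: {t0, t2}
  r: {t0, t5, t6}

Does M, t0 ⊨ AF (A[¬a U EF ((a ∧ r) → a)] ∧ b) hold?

Sat(¬a) = {t1, t3, t4, t5, t6}
Sat(a ∧ r) = {t0}
Sat((a ∧ r) → a) = {t0, t1, t2, t3, t4, t5, t6}
EF ((a ∧ r) → a): least fixpoint, start Z0 = {t0, t1, t2, t3, t4, t5, t6}, add states with some successor in Z. Already a fixed point.
Sat(EF ((a ∧ r) → a)) = {t0, t1, t2, t3, t4, t5, t6}
A[¬a U EF ((a ∧ r) → a)]: least fixpoint, start Z0 = Sat(EF ((a ∧ r) → a)) = {t0, t1, t2, t3, t4, t5, t6}, add states in Sat(¬a) with every successor in Z. Already a fixed point.
Sat(A[¬a U EF ((a ∧ r) → a)]) = {t0, t1, t2, t3, t4, t5, t6}
Sat(A[¬a U EF ((a ∧ r) → a)] ∧ b) = {t0, t3, t4}
AF (A[¬a U EF ((a ∧ r) → a)] ∧ b): least fixpoint, start Z0 = {t0, t3, t4}, add states with every successor in Z. Already a fixed point.
Sat(AF (A[¬a U EF ((a ∧ r) → a)] ∧ b)) = {t0, t3, t4}
t0 ∈ Sat(AF (A[¬a U EF ((a ∧ r) → a)] ∧ b)) = {t0, t3, t4}, so the formula holds at t0.

Yes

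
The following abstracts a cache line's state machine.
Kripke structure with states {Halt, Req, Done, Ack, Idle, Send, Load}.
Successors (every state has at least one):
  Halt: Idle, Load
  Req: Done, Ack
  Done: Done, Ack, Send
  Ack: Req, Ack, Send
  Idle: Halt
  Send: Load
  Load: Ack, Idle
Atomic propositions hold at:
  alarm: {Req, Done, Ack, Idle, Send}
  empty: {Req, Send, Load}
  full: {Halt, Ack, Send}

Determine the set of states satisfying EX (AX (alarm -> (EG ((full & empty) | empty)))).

{Halt, Done, Ack, Load}

Sat(full & empty) = {Send}
Sat((full & empty) | empty) = {Req, Send, Load}
EG ((full & empty) | empty): greatest fixpoint, start Z0 = {Req, Send, Load}, keep only states in Sat with some successor in Z. Z1 = {Send}; Z2 = ∅; fixed.
Sat(EG ((full & empty) | empty)) = ∅
Sat(alarm -> (EG ((full & empty) | empty))) = {Halt, Load}
Sat(AX (alarm -> (EG ((full & empty) | empty)))) = {s : every successor in {Halt, Load}} = {Idle, Send}
Sat(EX (AX (alarm -> (EG ((full & empty) | empty))))) = {s : some successor in {Idle, Send}} = {Halt, Done, Ack, Load}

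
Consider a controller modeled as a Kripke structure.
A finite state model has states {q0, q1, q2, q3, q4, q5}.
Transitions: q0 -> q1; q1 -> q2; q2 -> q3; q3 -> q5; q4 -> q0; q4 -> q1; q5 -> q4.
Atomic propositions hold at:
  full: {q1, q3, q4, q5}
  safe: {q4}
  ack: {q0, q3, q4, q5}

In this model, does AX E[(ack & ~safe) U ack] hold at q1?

No

Sat(~safe) = {q0, q1, q2, q3, q5}
Sat(ack & ~safe) = {q0, q3, q5}
E[(ack & ~safe) U ack]: least fixpoint, start Z0 = Sat(ack) = {q0, q3, q4, q5}, add states in Sat(ack & ~safe) with some successor in Z. Already a fixed point.
Sat(E[(ack & ~safe) U ack]) = {q0, q3, q4, q5}
Sat(AX E[(ack & ~safe) U ack]) = {s : every successor in {q0, q3, q4, q5}} = {q2, q3, q5}
q1 ∉ Sat(AX E[(ack & ~safe) U ack]) = {q2, q3, q5}, so the formula does not hold at q1.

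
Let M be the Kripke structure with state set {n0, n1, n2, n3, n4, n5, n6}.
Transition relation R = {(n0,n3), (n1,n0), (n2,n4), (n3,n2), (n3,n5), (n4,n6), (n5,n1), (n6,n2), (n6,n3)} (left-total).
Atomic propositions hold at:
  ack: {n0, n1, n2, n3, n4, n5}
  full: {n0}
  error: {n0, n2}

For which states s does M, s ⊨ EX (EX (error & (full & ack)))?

{n5}

Sat(full & ack) = {n0}
Sat(error & (full & ack)) = {n0}
Sat(EX (error & (full & ack))) = {s : some successor in {n0}} = {n1}
Sat(EX (EX (error & (full & ack)))) = {s : some successor in {n1}} = {n5}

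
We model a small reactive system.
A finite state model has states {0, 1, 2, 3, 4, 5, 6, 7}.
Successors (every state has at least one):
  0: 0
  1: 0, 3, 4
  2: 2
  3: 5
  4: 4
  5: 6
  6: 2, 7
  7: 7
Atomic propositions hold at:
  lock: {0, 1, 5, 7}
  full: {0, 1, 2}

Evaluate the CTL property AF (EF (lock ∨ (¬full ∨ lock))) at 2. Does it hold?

No

Sat(¬full) = {3, 4, 5, 6, 7}
Sat(¬full ∨ lock) = {0, 1, 3, 4, 5, 6, 7}
Sat(lock ∨ (¬full ∨ lock)) = {0, 1, 3, 4, 5, 6, 7}
EF (lock ∨ (¬full ∨ lock)): least fixpoint, start Z0 = {0, 1, 3, 4, 5, 6, 7}, add states with some successor in Z. Already a fixed point.
Sat(EF (lock ∨ (¬full ∨ lock))) = {0, 1, 3, 4, 5, 6, 7}
AF (EF (lock ∨ (¬full ∨ lock))): least fixpoint, start Z0 = {0, 1, 3, 4, 5, 6, 7}, add states with every successor in Z. Already a fixed point.
Sat(AF (EF (lock ∨ (¬full ∨ lock)))) = {0, 1, 3, 4, 5, 6, 7}
2 ∉ Sat(AF (EF (lock ∨ (¬full ∨ lock)))) = {0, 1, 3, 4, 5, 6, 7}, so the formula does not hold at 2.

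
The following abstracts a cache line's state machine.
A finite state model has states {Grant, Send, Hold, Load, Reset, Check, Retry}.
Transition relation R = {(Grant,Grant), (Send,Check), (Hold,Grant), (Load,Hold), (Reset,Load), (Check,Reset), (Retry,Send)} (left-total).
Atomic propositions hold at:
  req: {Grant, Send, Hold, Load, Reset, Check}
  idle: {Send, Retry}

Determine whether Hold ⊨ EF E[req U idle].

E[req U idle]: least fixpoint, start Z0 = Sat(idle) = {Send, Retry}, add states in Sat(req) with some successor in Z. Already a fixed point.
Sat(E[req U idle]) = {Send, Retry}
EF E[req U idle]: least fixpoint, start Z0 = {Send, Retry}, add states with some successor in Z. Already a fixed point.
Sat(EF E[req U idle]) = {Send, Retry}
Hold ∉ Sat(EF E[req U idle]) = {Send, Retry}, so the formula does not hold at Hold.

No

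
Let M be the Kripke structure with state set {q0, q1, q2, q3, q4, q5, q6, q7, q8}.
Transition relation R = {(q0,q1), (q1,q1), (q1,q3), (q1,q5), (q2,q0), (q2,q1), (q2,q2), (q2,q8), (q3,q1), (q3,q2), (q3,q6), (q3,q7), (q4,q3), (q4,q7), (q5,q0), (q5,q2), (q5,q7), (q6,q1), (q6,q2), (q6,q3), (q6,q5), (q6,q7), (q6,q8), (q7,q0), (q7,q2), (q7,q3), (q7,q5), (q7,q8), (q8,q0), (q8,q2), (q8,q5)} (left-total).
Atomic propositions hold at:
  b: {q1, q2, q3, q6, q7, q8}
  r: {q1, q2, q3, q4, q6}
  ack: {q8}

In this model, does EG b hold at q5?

No

EG b: greatest fixpoint, start Z0 = {q1, q2, q3, q6, q7, q8}, keep only states in Sat with some successor in Z. Already a fixed point.
Sat(EG b) = {q1, q2, q3, q6, q7, q8}
q5 ∉ Sat(EG b) = {q1, q2, q3, q6, q7, q8}, so the formula does not hold at q5.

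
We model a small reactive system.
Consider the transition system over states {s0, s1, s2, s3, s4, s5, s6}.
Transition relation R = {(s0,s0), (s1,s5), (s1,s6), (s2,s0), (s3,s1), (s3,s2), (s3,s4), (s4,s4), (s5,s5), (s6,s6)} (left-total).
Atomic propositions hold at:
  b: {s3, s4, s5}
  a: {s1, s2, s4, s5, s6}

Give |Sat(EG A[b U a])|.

5

A[b U a]: least fixpoint, start Z0 = Sat(a) = {s1, s2, s4, s5, s6}, add states in Sat(b) with every successor in Z. Z1 = {s1, s2, s3, s4, s5, s6}; fixed.
Sat(A[b U a]) = {s1, s2, s3, s4, s5, s6}
EG A[b U a]: greatest fixpoint, start Z0 = {s1, s2, s3, s4, s5, s6}, keep only states in Sat with some successor in Z. Z1 = {s1, s3, s4, s5, s6}; fixed.
Sat(EG A[b U a]) = {s1, s3, s4, s5, s6}
|Sat(EG A[b U a])| = |{s1, s3, s4, s5, s6}| = 5.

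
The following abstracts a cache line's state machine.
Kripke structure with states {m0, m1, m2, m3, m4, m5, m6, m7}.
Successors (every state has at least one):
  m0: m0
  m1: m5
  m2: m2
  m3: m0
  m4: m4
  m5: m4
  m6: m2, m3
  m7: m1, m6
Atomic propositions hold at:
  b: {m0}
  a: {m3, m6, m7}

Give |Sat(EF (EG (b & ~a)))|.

Sat(~a) = {m0, m1, m2, m4, m5}
Sat(b & ~a) = {m0}
EG (b & ~a): greatest fixpoint, start Z0 = {m0}, keep only states in Sat with some successor in Z. Already a fixed point.
Sat(EG (b & ~a)) = {m0}
EF (EG (b & ~a)): least fixpoint, start Z0 = {m0}, add states with some successor in Z. Z1 = {m0, m3}; Z2 = {m0, m3, m6}; Z3 = {m0, m3, m6, m7}; fixed.
Sat(EF (EG (b & ~a))) = {m0, m3, m6, m7}
|Sat(EF (EG (b & ~a)))| = |{m0, m3, m6, m7}| = 4.

4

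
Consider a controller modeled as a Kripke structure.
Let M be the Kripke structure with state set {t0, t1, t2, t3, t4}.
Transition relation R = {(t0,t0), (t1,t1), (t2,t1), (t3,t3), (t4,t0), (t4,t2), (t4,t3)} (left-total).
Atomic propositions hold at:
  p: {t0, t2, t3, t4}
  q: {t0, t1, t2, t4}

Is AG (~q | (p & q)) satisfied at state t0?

Yes

Sat(~q) = {t3}
Sat(p & q) = {t0, t2, t4}
Sat(~q | (p & q)) = {t0, t2, t3, t4}
AG (~q | (p & q)): greatest fixpoint, start Z0 = {t0, t2, t3, t4}, keep only states in Sat with every successor in Z. Z1 = {t0, t3, t4}; Z2 = {t0, t3}; fixed.
Sat(AG (~q | (p & q))) = {t0, t3}
t0 ∈ Sat(AG (~q | (p & q))) = {t0, t3}, so the formula holds at t0.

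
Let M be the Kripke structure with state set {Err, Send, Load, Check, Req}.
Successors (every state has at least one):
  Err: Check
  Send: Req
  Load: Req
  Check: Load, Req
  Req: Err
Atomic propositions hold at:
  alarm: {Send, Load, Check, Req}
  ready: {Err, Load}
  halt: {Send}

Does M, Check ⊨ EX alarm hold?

Yes

Sat(EX alarm) = {s : some successor in {Send, Load, Check, Req}} = {Err, Send, Load, Check}
Check ∈ Sat(EX alarm) = {Err, Send, Load, Check}, so the formula holds at Check.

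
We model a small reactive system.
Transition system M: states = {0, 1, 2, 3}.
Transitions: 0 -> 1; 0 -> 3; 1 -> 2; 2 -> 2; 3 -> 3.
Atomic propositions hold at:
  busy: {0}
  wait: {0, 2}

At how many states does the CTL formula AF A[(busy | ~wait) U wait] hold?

Sat(~wait) = {1, 3}
Sat(busy | ~wait) = {0, 1, 3}
A[(busy | ~wait) U wait]: least fixpoint, start Z0 = Sat(wait) = {0, 2}, add states in Sat(busy | ~wait) with every successor in Z. Z1 = {0, 1, 2}; fixed.
Sat(A[(busy | ~wait) U wait]) = {0, 1, 2}
AF A[(busy | ~wait) U wait]: least fixpoint, start Z0 = {0, 1, 2}, add states with every successor in Z. Already a fixed point.
Sat(AF A[(busy | ~wait) U wait]) = {0, 1, 2}
|Sat(AF A[(busy | ~wait) U wait])| = |{0, 1, 2}| = 3.

3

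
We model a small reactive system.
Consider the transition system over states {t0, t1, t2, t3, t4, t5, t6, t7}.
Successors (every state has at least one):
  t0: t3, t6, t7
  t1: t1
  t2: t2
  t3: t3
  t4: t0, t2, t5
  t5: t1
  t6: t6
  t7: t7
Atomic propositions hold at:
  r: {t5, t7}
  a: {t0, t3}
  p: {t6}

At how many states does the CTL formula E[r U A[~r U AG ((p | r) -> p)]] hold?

5

Sat(~r) = {t0, t1, t2, t3, t4, t6}
Sat(p | r) = {t5, t6, t7}
Sat((p | r) -> p) = {t0, t1, t2, t3, t4, t6}
AG ((p | r) -> p): greatest fixpoint, start Z0 = {t0, t1, t2, t3, t4, t6}, keep only states in Sat with every successor in Z. Z1 = {t1, t2, t3, t6}; fixed.
Sat(AG ((p | r) -> p)) = {t1, t2, t3, t6}
A[~r U AG ((p | r) -> p)]: least fixpoint, start Z0 = Sat(AG ((p | r) -> p)) = {t1, t2, t3, t6}, add states in Sat(~r) with every successor in Z. Already a fixed point.
Sat(A[~r U AG ((p | r) -> p)]) = {t1, t2, t3, t6}
E[r U A[~r U AG ((p | r) -> p)]]: least fixpoint, start Z0 = Sat(A[~r U AG ((p | r) -> p)]) = {t1, t2, t3, t6}, add states in Sat(r) with some successor in Z. Z1 = {t1, t2, t3, t5, t6}; fixed.
Sat(E[r U A[~r U AG ((p | r) -> p)]]) = {t1, t2, t3, t5, t6}
|Sat(E[r U A[~r U AG ((p | r) -> p)]])| = |{t1, t2, t3, t5, t6}| = 5.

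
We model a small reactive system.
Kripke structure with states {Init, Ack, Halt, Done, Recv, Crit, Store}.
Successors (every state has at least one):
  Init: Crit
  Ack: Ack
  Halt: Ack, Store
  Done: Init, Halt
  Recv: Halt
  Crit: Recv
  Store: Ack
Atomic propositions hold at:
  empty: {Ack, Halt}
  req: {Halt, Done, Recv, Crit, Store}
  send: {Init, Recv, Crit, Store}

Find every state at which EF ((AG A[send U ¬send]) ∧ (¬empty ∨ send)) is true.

{Init, Halt, Done, Recv, Crit, Store}

Sat(¬send) = {Ack, Halt, Done}
A[send U ¬send]: least fixpoint, start Z0 = Sat(¬send) = {Ack, Halt, Done}, add states in Sat(send) with every successor in Z. Z1 = {Ack, Halt, Done, Recv, Store}; Z2 = {Ack, Halt, Done, Recv, Crit, Store}; Z3 = {Init, Ack, Halt, Done, Recv, Crit, Store}; fixed.
Sat(A[send U ¬send]) = {Init, Ack, Halt, Done, Recv, Crit, Store}
AG A[send U ¬send]: greatest fixpoint, start Z0 = {Init, Ack, Halt, Done, Recv, Crit, Store}, keep only states in Sat with every successor in Z. Already a fixed point.
Sat(AG A[send U ¬send]) = {Init, Ack, Halt, Done, Recv, Crit, Store}
Sat(¬empty) = {Init, Done, Recv, Crit, Store}
Sat(¬empty ∨ send) = {Init, Done, Recv, Crit, Store}
Sat((AG A[send U ¬send]) ∧ (¬empty ∨ send)) = {Init, Done, Recv, Crit, Store}
EF ((AG A[send U ¬send]) ∧ (¬empty ∨ send)): least fixpoint, start Z0 = {Init, Done, Recv, Crit, Store}, add states with some successor in Z. Z1 = {Init, Halt, Done, Recv, Crit, Store}; fixed.
Sat(EF ((AG A[send U ¬send]) ∧ (¬empty ∨ send))) = {Init, Halt, Done, Recv, Crit, Store}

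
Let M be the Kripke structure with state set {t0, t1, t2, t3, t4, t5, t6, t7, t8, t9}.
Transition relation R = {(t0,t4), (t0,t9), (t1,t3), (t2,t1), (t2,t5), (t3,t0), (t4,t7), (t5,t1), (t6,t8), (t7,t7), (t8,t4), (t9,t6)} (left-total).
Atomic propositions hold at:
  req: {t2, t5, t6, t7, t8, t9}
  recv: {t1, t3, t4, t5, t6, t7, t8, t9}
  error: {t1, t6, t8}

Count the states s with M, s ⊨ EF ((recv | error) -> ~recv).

Sat(recv | error) = {t1, t3, t4, t5, t6, t7, t8, t9}
Sat(~recv) = {t0, t2}
Sat((recv | error) -> ~recv) = {t0, t2}
EF ((recv | error) -> ~recv): least fixpoint, start Z0 = {t0, t2}, add states with some successor in Z. Z1 = {t0, t2, t3}; Z2 = {t0, t1, t2, t3}; Z3 = {t0, t1, t2, t3, t5}; fixed.
Sat(EF ((recv | error) -> ~recv)) = {t0, t1, t2, t3, t5}
|Sat(EF ((recv | error) -> ~recv))| = |{t0, t1, t2, t3, t5}| = 5.

5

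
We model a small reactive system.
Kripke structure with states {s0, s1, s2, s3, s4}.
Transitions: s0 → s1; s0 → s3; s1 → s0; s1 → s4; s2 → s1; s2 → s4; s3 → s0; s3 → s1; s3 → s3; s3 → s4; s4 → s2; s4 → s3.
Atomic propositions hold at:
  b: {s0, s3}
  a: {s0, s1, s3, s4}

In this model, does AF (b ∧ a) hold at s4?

Sat(b ∧ a) = {s0, s3}
AF (b ∧ a): least fixpoint, start Z0 = {s0, s3}, add states with every successor in Z. Already a fixed point.
Sat(AF (b ∧ a)) = {s0, s3}
s4 ∉ Sat(AF (b ∧ a)) = {s0, s3}, so the formula does not hold at s4.

No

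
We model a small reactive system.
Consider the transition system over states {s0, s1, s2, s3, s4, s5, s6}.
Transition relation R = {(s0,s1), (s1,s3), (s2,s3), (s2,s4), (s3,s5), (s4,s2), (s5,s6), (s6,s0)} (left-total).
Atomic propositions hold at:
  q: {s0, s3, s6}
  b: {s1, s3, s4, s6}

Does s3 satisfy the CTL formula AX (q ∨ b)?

No

Sat(q ∨ b) = {s0, s1, s3, s4, s6}
Sat(AX (q ∨ b)) = {s : every successor in {s0, s1, s3, s4, s6}} = {s0, s1, s2, s5, s6}
s3 ∉ Sat(AX (q ∨ b)) = {s0, s1, s2, s5, s6}, so the formula does not hold at s3.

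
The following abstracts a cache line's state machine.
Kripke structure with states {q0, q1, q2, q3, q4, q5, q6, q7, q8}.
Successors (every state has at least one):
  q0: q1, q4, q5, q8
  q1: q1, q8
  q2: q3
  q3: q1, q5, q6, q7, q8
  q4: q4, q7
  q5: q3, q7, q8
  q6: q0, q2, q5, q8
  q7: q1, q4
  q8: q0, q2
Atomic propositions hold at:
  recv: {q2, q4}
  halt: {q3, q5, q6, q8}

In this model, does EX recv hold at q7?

Sat(EX recv) = {s : some successor in {q2, q4}} = {q0, q4, q6, q7, q8}
q7 ∈ Sat(EX recv) = {q0, q4, q6, q7, q8}, so the formula holds at q7.

Yes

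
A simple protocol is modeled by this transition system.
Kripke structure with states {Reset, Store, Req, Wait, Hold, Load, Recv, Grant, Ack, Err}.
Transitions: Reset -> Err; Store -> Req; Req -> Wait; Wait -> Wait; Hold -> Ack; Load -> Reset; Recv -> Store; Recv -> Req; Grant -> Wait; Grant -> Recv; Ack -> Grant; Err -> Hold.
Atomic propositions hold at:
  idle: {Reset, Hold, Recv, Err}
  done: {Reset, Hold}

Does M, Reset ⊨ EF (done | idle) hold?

Yes

Sat(done | idle) = {Reset, Hold, Recv, Err}
EF (done | idle): least fixpoint, start Z0 = {Reset, Hold, Recv, Err}, add states with some successor in Z. Z1 = {Reset, Hold, Load, Recv, Grant, Err}; Z2 = {Reset, Hold, Load, Recv, Grant, Ack, Err}; fixed.
Sat(EF (done | idle)) = {Reset, Hold, Load, Recv, Grant, Ack, Err}
Reset ∈ Sat(EF (done | idle)) = {Reset, Hold, Load, Recv, Grant, Ack, Err}, so the formula holds at Reset.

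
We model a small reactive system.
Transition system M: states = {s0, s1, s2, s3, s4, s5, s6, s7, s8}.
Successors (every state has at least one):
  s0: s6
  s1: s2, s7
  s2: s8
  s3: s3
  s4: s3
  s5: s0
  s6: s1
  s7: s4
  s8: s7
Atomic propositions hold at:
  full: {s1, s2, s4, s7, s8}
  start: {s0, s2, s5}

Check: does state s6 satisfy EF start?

Yes

EF start: least fixpoint, start Z0 = {s0, s2, s5}, add states with some successor in Z. Z1 = {s0, s1, s2, s5}; Z2 = {s0, s1, s2, s5, s6}; fixed.
Sat(EF start) = {s0, s1, s2, s5, s6}
s6 ∈ Sat(EF start) = {s0, s1, s2, s5, s6}, so the formula holds at s6.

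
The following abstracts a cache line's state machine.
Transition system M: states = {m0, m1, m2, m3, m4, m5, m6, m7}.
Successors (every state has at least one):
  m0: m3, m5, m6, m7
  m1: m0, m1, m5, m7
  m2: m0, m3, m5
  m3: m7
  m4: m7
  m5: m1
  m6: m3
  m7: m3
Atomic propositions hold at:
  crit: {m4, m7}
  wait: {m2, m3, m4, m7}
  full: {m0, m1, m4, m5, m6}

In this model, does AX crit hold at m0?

Sat(AX crit) = {s : every successor in {m4, m7}} = {m3, m4}
m0 ∉ Sat(AX crit) = {m3, m4}, so the formula does not hold at m0.

No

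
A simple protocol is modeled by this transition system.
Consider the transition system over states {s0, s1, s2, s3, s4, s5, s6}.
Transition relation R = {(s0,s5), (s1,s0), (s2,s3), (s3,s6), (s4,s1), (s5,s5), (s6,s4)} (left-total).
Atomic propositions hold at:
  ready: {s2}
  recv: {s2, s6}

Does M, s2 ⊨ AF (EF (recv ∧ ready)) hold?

Yes

Sat(recv ∧ ready) = {s2}
EF (recv ∧ ready): least fixpoint, start Z0 = {s2}, add states with some successor in Z. Already a fixed point.
Sat(EF (recv ∧ ready)) = {s2}
AF (EF (recv ∧ ready)): least fixpoint, start Z0 = {s2}, add states with every successor in Z. Already a fixed point.
Sat(AF (EF (recv ∧ ready))) = {s2}
s2 ∈ Sat(AF (EF (recv ∧ ready))) = {s2}, so the formula holds at s2.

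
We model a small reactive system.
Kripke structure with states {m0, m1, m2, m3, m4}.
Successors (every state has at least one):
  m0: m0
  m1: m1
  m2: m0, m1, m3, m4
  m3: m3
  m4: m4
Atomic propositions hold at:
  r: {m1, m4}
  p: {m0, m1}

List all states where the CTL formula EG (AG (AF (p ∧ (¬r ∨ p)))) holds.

Sat(¬r) = {m0, m2, m3}
Sat(¬r ∨ p) = {m0, m1, m2, m3}
Sat(p ∧ (¬r ∨ p)) = {m0, m1}
AF (p ∧ (¬r ∨ p)): least fixpoint, start Z0 = {m0, m1}, add states with every successor in Z. Already a fixed point.
Sat(AF (p ∧ (¬r ∨ p))) = {m0, m1}
AG (AF (p ∧ (¬r ∨ p))): greatest fixpoint, start Z0 = {m0, m1}, keep only states in Sat with every successor in Z. Already a fixed point.
Sat(AG (AF (p ∧ (¬r ∨ p)))) = {m0, m1}
EG (AG (AF (p ∧ (¬r ∨ p)))): greatest fixpoint, start Z0 = {m0, m1}, keep only states in Sat with some successor in Z. Already a fixed point.
Sat(EG (AG (AF (p ∧ (¬r ∨ p))))) = {m0, m1}

{m0, m1}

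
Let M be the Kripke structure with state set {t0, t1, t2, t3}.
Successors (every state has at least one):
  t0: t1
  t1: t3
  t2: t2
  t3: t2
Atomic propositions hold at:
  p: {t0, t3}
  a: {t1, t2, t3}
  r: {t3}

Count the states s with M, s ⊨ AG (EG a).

EG a: greatest fixpoint, start Z0 = {t1, t2, t3}, keep only states in Sat with some successor in Z. Already a fixed point.
Sat(EG a) = {t1, t2, t3}
AG (EG a): greatest fixpoint, start Z0 = {t1, t2, t3}, keep only states in Sat with every successor in Z. Already a fixed point.
Sat(AG (EG a)) = {t1, t2, t3}
|Sat(AG (EG a))| = |{t1, t2, t3}| = 3.

3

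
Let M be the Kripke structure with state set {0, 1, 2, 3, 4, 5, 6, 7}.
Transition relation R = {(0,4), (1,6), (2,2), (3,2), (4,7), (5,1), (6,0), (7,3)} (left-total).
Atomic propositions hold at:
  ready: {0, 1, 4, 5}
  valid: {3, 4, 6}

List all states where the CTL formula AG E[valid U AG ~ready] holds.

Sat(~ready) = {2, 3, 6, 7}
AG ~ready: greatest fixpoint, start Z0 = {2, 3, 6, 7}, keep only states in Sat with every successor in Z. Z1 = {2, 3, 7}; fixed.
Sat(AG ~ready) = {2, 3, 7}
E[valid U AG ~ready]: least fixpoint, start Z0 = Sat(AG ~ready) = {2, 3, 7}, add states in Sat(valid) with some successor in Z. Z1 = {2, 3, 4, 7}; fixed.
Sat(E[valid U AG ~ready]) = {2, 3, 4, 7}
AG E[valid U AG ~ready]: greatest fixpoint, start Z0 = {2, 3, 4, 7}, keep only states in Sat with every successor in Z. Already a fixed point.
Sat(AG E[valid U AG ~ready]) = {2, 3, 4, 7}

{2, 3, 4, 7}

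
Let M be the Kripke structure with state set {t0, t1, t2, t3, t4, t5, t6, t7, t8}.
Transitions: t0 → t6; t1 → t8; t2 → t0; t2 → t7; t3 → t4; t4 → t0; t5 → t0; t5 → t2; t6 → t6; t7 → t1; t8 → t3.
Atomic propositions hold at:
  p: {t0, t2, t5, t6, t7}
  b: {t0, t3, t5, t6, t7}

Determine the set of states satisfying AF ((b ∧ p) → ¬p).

Sat(b ∧ p) = {t0, t5, t6, t7}
Sat(¬p) = {t1, t3, t4, t8}
Sat((b ∧ p) → ¬p) = {t1, t2, t3, t4, t8}
AF ((b ∧ p) → ¬p): least fixpoint, start Z0 = {t1, t2, t3, t4, t8}, add states with every successor in Z. Z1 = {t1, t2, t3, t4, t7, t8}; fixed.
Sat(AF ((b ∧ p) → ¬p)) = {t1, t2, t3, t4, t7, t8}

{t1, t2, t3, t4, t7, t8}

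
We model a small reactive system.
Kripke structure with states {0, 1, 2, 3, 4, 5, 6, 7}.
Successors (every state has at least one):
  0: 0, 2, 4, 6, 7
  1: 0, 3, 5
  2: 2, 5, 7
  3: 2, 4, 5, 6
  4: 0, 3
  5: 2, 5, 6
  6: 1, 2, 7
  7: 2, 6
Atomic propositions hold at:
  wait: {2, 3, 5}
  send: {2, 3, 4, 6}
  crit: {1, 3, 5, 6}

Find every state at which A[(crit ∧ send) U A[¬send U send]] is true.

Sat(crit ∧ send) = {3, 6}
Sat(¬send) = {0, 1, 5, 7}
A[¬send U send]: least fixpoint, start Z0 = Sat(send) = {2, 3, 4, 6}, add states in Sat(¬send) with every successor in Z. Z1 = {2, 3, 4, 6, 7}; fixed.
Sat(A[¬send U send]) = {2, 3, 4, 6, 7}
A[(crit ∧ send) U A[¬send U send]]: least fixpoint, start Z0 = Sat(A[¬send U send]) = {2, 3, 4, 6, 7}, add states in Sat(crit ∧ send) with every successor in Z. Already a fixed point.
Sat(A[(crit ∧ send) U A[¬send U send]]) = {2, 3, 4, 6, 7}

{2, 3, 4, 6, 7}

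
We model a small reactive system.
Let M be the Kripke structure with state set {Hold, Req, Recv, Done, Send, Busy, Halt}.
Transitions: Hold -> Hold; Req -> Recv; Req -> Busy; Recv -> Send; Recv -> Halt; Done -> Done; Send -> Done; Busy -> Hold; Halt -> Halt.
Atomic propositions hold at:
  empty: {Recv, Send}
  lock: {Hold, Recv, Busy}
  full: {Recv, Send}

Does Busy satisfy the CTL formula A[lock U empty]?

A[lock U empty]: least fixpoint, start Z0 = Sat(empty) = {Recv, Send}, add states in Sat(lock) with every successor in Z. Already a fixed point.
Sat(A[lock U empty]) = {Recv, Send}
Busy ∉ Sat(A[lock U empty]) = {Recv, Send}, so the formula does not hold at Busy.

No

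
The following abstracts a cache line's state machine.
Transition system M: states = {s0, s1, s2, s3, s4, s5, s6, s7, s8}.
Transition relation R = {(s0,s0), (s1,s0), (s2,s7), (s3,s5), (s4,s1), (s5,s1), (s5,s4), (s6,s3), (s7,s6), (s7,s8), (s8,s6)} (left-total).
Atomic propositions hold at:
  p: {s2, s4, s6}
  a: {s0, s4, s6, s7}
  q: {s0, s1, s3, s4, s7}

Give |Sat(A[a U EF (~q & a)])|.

Sat(~q) = {s2, s5, s6, s8}
Sat(~q & a) = {s6}
EF (~q & a): least fixpoint, start Z0 = {s6}, add states with some successor in Z. Z1 = {s6, s7, s8}; Z2 = {s2, s6, s7, s8}; fixed.
Sat(EF (~q & a)) = {s2, s6, s7, s8}
A[a U EF (~q & a)]: least fixpoint, start Z0 = Sat(EF (~q & a)) = {s2, s6, s7, s8}, add states in Sat(a) with every successor in Z. Already a fixed point.
Sat(A[a U EF (~q & a)]) = {s2, s6, s7, s8}
|Sat(A[a U EF (~q & a)])| = |{s2, s6, s7, s8}| = 4.

4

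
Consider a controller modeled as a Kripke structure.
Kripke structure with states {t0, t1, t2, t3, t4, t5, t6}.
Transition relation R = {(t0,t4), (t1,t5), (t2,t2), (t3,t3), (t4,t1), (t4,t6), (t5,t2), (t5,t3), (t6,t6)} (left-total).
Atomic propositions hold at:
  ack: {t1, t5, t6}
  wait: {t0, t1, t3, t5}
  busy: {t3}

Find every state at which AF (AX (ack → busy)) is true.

{t0, t1, t2, t3, t5}

Sat(ack → busy) = {t0, t2, t3, t4}
Sat(AX (ack → busy)) = {s : every successor in {t0, t2, t3, t4}} = {t0, t2, t3, t5}
AF (AX (ack → busy)): least fixpoint, start Z0 = {t0, t2, t3, t5}, add states with every successor in Z. Z1 = {t0, t1, t2, t3, t5}; fixed.
Sat(AF (AX (ack → busy))) = {t0, t1, t2, t3, t5}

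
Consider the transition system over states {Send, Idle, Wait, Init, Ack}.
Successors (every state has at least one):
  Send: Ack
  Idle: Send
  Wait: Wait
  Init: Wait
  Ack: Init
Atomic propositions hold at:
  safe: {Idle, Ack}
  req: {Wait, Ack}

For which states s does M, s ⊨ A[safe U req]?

{Wait, Ack}

A[safe U req]: least fixpoint, start Z0 = Sat(req) = {Wait, Ack}, add states in Sat(safe) with every successor in Z. Already a fixed point.
Sat(A[safe U req]) = {Wait, Ack}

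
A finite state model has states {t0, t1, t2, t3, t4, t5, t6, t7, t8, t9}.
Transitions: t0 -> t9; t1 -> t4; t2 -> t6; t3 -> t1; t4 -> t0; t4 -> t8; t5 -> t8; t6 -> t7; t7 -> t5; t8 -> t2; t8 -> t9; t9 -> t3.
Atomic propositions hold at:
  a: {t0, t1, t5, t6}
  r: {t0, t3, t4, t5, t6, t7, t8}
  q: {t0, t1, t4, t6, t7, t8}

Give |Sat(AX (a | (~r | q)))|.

Sat(~r) = {t1, t2, t9}
Sat(~r | q) = {t0, t1, t2, t4, t6, t7, t8, t9}
Sat(a | (~r | q)) = {t0, t1, t2, t4, t5, t6, t7, t8, t9}
Sat(AX (a | (~r | q))) = {s : every successor in {t0, t1, t2, t4, t5, t6, t7, t8, t9}} = {t0, t1, t2, t3, t4, t5, t6, t7, t8}
|Sat(AX (a | (~r | q)))| = |{t0, t1, t2, t3, t4, t5, t6, t7, t8}| = 9.

9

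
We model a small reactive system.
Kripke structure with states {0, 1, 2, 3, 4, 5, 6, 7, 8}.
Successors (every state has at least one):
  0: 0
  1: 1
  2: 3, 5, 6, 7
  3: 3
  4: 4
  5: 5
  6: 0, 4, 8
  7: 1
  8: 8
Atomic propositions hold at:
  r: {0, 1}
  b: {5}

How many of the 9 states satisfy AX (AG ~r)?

Sat(~r) = {2, 3, 4, 5, 6, 7, 8}
AG ~r: greatest fixpoint, start Z0 = {2, 3, 4, 5, 6, 7, 8}, keep only states in Sat with every successor in Z. Z1 = {2, 3, 4, 5, 8}; Z2 = {3, 4, 5, 8}; fixed.
Sat(AG ~r) = {3, 4, 5, 8}
Sat(AX (AG ~r)) = {s : every successor in {3, 4, 5, 8}} = {3, 4, 5, 8}
|Sat(AX (AG ~r))| = |{3, 4, 5, 8}| = 4.

4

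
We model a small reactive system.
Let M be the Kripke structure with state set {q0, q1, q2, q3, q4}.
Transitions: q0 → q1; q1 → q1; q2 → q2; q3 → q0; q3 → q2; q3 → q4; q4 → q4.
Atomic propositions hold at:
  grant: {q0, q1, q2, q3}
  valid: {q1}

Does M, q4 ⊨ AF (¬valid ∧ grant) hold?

No

Sat(¬valid) = {q0, q2, q3, q4}
Sat(¬valid ∧ grant) = {q0, q2, q3}
AF (¬valid ∧ grant): least fixpoint, start Z0 = {q0, q2, q3}, add states with every successor in Z. Already a fixed point.
Sat(AF (¬valid ∧ grant)) = {q0, q2, q3}
q4 ∉ Sat(AF (¬valid ∧ grant)) = {q0, q2, q3}, so the formula does not hold at q4.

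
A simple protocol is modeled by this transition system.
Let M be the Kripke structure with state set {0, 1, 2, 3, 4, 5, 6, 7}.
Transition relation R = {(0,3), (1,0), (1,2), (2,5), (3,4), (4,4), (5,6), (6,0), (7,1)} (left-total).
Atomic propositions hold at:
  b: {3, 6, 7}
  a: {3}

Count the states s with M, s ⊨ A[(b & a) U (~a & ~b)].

Sat(b & a) = {3}
Sat(~a) = {0, 1, 2, 4, 5, 6, 7}
Sat(~b) = {0, 1, 2, 4, 5}
Sat(~a & ~b) = {0, 1, 2, 4, 5}
A[(b & a) U (~a & ~b)]: least fixpoint, start Z0 = Sat((~a & ~b)) = {0, 1, 2, 4, 5}, add states in Sat(b & a) with every successor in Z. Z1 = {0, 1, 2, 3, 4, 5}; fixed.
Sat(A[(b & a) U (~a & ~b)]) = {0, 1, 2, 3, 4, 5}
|Sat(A[(b & a) U (~a & ~b)])| = |{0, 1, 2, 3, 4, 5}| = 6.

6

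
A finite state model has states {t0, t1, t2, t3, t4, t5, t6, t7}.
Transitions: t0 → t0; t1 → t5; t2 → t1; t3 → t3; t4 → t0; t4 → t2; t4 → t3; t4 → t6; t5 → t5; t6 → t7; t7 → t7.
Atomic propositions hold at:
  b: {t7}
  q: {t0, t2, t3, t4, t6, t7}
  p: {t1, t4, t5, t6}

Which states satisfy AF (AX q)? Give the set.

{t0, t3, t4, t6, t7}

Sat(AX q) = {s : every successor in {t0, t2, t3, t4, t6, t7}} = {t0, t3, t4, t6, t7}
AF (AX q): least fixpoint, start Z0 = {t0, t3, t4, t6, t7}, add states with every successor in Z. Already a fixed point.
Sat(AF (AX q)) = {t0, t3, t4, t6, t7}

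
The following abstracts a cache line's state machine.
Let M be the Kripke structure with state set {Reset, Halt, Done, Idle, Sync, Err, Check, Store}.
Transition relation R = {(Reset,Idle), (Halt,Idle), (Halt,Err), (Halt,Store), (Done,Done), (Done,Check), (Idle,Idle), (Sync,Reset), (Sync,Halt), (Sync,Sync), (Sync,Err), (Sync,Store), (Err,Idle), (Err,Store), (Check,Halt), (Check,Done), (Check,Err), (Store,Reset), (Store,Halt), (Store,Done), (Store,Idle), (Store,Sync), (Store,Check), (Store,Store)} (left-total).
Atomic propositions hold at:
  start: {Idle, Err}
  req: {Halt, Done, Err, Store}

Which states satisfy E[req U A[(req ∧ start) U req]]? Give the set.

Sat(req ∧ start) = {Err}
A[(req ∧ start) U req]: least fixpoint, start Z0 = Sat(req) = {Halt, Done, Err, Store}, add states in Sat(req ∧ start) with every successor in Z. Already a fixed point.
Sat(A[(req ∧ start) U req]) = {Halt, Done, Err, Store}
E[req U A[(req ∧ start) U req]]: least fixpoint, start Z0 = Sat(A[(req ∧ start) U req]) = {Halt, Done, Err, Store}, add states in Sat(req) with some successor in Z. Already a fixed point.
Sat(E[req U A[(req ∧ start) U req]]) = {Halt, Done, Err, Store}

{Halt, Done, Err, Store}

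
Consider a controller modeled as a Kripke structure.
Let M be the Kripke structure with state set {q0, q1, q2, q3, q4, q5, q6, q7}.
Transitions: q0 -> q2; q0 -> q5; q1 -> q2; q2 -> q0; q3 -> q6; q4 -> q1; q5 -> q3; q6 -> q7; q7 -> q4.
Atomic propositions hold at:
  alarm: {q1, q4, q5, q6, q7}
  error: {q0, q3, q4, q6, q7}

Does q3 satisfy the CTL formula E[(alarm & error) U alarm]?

No

Sat(alarm & error) = {q4, q6, q7}
E[(alarm & error) U alarm]: least fixpoint, start Z0 = Sat(alarm) = {q1, q4, q5, q6, q7}, add states in Sat(alarm & error) with some successor in Z. Already a fixed point.
Sat(E[(alarm & error) U alarm]) = {q1, q4, q5, q6, q7}
q3 ∉ Sat(E[(alarm & error) U alarm]) = {q1, q4, q5, q6, q7}, so the formula does not hold at q3.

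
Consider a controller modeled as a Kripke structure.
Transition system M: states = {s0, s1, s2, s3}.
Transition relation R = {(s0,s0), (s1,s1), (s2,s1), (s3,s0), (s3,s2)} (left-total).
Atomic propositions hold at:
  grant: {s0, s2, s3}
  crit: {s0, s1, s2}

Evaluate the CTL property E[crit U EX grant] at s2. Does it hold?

Sat(EX grant) = {s : some successor in {s0, s2, s3}} = {s0, s3}
E[crit U EX grant]: least fixpoint, start Z0 = Sat(EX grant) = {s0, s3}, add states in Sat(crit) with some successor in Z. Already a fixed point.
Sat(E[crit U EX grant]) = {s0, s3}
s2 ∉ Sat(E[crit U EX grant]) = {s0, s3}, so the formula does not hold at s2.

No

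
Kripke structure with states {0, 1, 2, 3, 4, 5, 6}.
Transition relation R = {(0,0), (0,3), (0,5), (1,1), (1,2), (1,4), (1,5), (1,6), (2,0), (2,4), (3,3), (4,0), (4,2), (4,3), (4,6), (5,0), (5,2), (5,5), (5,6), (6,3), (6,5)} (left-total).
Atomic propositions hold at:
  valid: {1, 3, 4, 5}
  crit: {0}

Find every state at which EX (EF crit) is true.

{0, 1, 2, 4, 5, 6}

EF crit: least fixpoint, start Z0 = {0}, add states with some successor in Z. Z1 = {0, 2, 4, 5}; Z2 = {0, 1, 2, 4, 5, 6}; fixed.
Sat(EF crit) = {0, 1, 2, 4, 5, 6}
Sat(EX (EF crit)) = {s : some successor in {0, 1, 2, 4, 5, 6}} = {0, 1, 2, 4, 5, 6}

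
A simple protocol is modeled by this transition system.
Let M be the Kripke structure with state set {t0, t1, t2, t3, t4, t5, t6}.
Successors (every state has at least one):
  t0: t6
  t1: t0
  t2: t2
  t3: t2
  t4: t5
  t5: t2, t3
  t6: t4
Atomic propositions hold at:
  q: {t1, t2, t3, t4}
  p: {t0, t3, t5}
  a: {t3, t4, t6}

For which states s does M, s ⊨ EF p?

EF p: least fixpoint, start Z0 = {t0, t3, t5}, add states with some successor in Z. Z1 = {t0, t1, t3, t4, t5}; Z2 = {t0, t1, t3, t4, t5, t6}; fixed.
Sat(EF p) = {t0, t1, t3, t4, t5, t6}

{t0, t1, t3, t4, t5, t6}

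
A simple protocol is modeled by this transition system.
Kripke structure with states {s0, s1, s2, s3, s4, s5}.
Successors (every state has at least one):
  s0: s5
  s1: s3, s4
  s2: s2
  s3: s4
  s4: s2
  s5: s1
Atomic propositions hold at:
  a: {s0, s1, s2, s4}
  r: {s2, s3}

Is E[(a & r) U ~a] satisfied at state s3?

Yes

Sat(a & r) = {s2}
Sat(~a) = {s3, s5}
E[(a & r) U ~a]: least fixpoint, start Z0 = Sat(~a) = {s3, s5}, add states in Sat(a & r) with some successor in Z. Already a fixed point.
Sat(E[(a & r) U ~a]) = {s3, s5}
s3 ∈ Sat(E[(a & r) U ~a]) = {s3, s5}, so the formula holds at s3.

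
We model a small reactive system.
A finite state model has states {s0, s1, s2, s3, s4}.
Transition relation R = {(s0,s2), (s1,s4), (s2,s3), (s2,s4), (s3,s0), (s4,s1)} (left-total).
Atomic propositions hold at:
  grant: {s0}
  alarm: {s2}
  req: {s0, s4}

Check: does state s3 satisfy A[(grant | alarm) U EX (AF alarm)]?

Sat(grant | alarm) = {s0, s2}
AF alarm: least fixpoint, start Z0 = {s2}, add states with every successor in Z. Z1 = {s0, s2}; Z2 = {s0, s2, s3}; fixed.
Sat(AF alarm) = {s0, s2, s3}
Sat(EX (AF alarm)) = {s : some successor in {s0, s2, s3}} = {s0, s2, s3}
A[(grant | alarm) U EX (AF alarm)]: least fixpoint, start Z0 = Sat(EX (AF alarm)) = {s0, s2, s3}, add states in Sat(grant | alarm) with every successor in Z. Already a fixed point.
Sat(A[(grant | alarm) U EX (AF alarm)]) = {s0, s2, s3}
s3 ∈ Sat(A[(grant | alarm) U EX (AF alarm)]) = {s0, s2, s3}, so the formula holds at s3.

Yes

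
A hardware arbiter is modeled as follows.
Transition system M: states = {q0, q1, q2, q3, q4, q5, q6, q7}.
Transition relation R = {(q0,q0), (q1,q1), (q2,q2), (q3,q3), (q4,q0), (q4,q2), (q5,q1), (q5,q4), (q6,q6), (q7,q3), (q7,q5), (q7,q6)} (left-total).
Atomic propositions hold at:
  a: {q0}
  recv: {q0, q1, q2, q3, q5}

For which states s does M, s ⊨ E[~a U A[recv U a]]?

Sat(~a) = {q1, q2, q3, q4, q5, q6, q7}
A[recv U a]: least fixpoint, start Z0 = Sat(a) = {q0}, add states in Sat(recv) with every successor in Z. Already a fixed point.
Sat(A[recv U a]) = {q0}
E[~a U A[recv U a]]: least fixpoint, start Z0 = Sat(A[recv U a]) = {q0}, add states in Sat(~a) with some successor in Z. Z1 = {q0, q4}; Z2 = {q0, q4, q5}; Z3 = {q0, q4, q5, q7}; fixed.
Sat(E[~a U A[recv U a]]) = {q0, q4, q5, q7}

{q0, q4, q5, q7}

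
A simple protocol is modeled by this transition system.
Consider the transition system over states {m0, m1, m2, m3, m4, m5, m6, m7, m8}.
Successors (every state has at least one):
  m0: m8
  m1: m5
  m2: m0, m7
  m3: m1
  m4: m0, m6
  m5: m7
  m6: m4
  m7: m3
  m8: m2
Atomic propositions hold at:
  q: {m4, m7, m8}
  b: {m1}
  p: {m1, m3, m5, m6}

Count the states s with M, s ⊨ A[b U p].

A[b U p]: least fixpoint, start Z0 = Sat(p) = {m1, m3, m5, m6}, add states in Sat(b) with every successor in Z. Already a fixed point.
Sat(A[b U p]) = {m1, m3, m5, m6}
|Sat(A[b U p])| = |{m1, m3, m5, m6}| = 4.

4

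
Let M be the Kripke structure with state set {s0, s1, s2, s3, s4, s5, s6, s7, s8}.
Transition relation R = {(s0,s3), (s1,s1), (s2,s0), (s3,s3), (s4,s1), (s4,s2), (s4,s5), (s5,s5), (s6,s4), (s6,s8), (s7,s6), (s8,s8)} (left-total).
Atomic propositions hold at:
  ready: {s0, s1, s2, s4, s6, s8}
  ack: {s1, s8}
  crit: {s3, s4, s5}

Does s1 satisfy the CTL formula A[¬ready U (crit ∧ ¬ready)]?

No

Sat(¬ready) = {s3, s5, s7}
Sat(crit ∧ ¬ready) = {s3, s5}
A[¬ready U (crit ∧ ¬ready)]: least fixpoint, start Z0 = Sat((crit ∧ ¬ready)) = {s3, s5}, add states in Sat(¬ready) with every successor in Z. Already a fixed point.
Sat(A[¬ready U (crit ∧ ¬ready)]) = {s3, s5}
s1 ∉ Sat(A[¬ready U (crit ∧ ¬ready)]) = {s3, s5}, so the formula does not hold at s1.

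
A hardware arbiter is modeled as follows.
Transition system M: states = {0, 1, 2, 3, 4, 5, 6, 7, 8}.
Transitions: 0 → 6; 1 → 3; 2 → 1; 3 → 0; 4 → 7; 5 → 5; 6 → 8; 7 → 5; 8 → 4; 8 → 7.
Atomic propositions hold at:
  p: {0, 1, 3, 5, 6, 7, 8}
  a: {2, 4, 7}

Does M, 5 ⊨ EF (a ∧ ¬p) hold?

No

Sat(¬p) = {2, 4}
Sat(a ∧ ¬p) = {2, 4}
EF (a ∧ ¬p): least fixpoint, start Z0 = {2, 4}, add states with some successor in Z. Z1 = {2, 4, 8}; Z2 = {2, 4, 6, 8}; Z3 = {0, 2, 4, 6, 8}; Z4 = {0, 2, 3, 4, 6, 8}; Z5 = {0, 1, 2, 3, 4, 6, 8}; fixed.
Sat(EF (a ∧ ¬p)) = {0, 1, 2, 3, 4, 6, 8}
5 ∉ Sat(EF (a ∧ ¬p)) = {0, 1, 2, 3, 4, 6, 8}, so the formula does not hold at 5.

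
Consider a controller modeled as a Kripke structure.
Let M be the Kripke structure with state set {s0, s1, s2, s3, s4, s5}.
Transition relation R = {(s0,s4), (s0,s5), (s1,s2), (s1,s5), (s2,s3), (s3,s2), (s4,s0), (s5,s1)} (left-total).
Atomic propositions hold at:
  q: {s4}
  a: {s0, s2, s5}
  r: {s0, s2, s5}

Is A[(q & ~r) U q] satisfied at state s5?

Sat(~r) = {s1, s3, s4}
Sat(q & ~r) = {s4}
A[(q & ~r) U q]: least fixpoint, start Z0 = Sat(q) = {s4}, add states in Sat(q & ~r) with every successor in Z. Already a fixed point.
Sat(A[(q & ~r) U q]) = {s4}
s5 ∉ Sat(A[(q & ~r) U q]) = {s4}, so the formula does not hold at s5.

No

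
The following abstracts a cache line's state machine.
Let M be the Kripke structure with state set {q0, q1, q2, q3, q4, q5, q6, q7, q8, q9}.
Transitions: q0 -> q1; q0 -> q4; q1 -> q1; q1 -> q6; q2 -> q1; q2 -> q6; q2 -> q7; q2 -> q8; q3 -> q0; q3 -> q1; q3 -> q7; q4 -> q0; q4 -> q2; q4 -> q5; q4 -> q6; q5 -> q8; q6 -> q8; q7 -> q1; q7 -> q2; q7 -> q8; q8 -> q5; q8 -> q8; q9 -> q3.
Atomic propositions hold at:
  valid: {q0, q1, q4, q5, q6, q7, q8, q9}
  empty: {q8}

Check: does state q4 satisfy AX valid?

Sat(AX valid) = {s : every successor in {q0, q1, q4, q5, q6, q7, q8, q9}} = {q0, q1, q2, q3, q5, q6, q8}
q4 ∉ Sat(AX valid) = {q0, q1, q2, q3, q5, q6, q8}, so the formula does not hold at q4.

No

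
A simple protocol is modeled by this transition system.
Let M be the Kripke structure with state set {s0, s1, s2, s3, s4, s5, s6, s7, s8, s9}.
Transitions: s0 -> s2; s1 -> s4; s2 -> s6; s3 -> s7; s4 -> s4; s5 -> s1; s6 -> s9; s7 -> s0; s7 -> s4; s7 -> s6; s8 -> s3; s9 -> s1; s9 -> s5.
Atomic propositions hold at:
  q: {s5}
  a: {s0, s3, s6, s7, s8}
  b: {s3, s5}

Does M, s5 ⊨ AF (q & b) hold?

Yes

Sat(q & b) = {s5}
AF (q & b): least fixpoint, start Z0 = {s5}, add states with every successor in Z. Already a fixed point.
Sat(AF (q & b)) = {s5}
s5 ∈ Sat(AF (q & b)) = {s5}, so the formula holds at s5.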